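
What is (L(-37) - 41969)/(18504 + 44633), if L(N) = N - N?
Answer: -41969/63137 ≈ -0.66473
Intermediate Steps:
L(N) = 0
(L(-37) - 41969)/(18504 + 44633) = (0 - 41969)/(18504 + 44633) = -41969/63137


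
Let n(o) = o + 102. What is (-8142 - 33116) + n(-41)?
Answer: -41197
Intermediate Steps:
n(o) = 102 + o
(-8142 - 33116) + n(-41) = (-8142 - 33116) + (102 - 41) = -41258 + 61 = -41197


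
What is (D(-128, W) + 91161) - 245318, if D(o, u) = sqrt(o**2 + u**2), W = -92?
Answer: -154157 + 4*sqrt(1553) ≈ -1.5400e+5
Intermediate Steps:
(D(-128, W) + 91161) - 245318 = (sqrt((-128)**2 + (-92)**2) + 91161) - 245318 = (sqrt(16384 + 8464) + 91161) - 245318 = (sqrt(24848) + 91161) - 245318 = (4*sqrt(1553) + 91161) - 245318 = (91161 + 4*sqrt(1553)) - 245318 = -154157 + 4*sqrt(1553)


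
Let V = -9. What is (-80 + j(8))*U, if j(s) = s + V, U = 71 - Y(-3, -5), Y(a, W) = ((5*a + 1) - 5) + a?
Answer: -7533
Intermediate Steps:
Y(a, W) = -4 + 6*a (Y(a, W) = ((1 + 5*a) - 5) + a = (-4 + 5*a) + a = -4 + 6*a)
U = 93 (U = 71 - (-4 + 6*(-3)) = 71 - (-4 - 18) = 71 - 1*(-22) = 71 + 22 = 93)
j(s) = -9 + s (j(s) = s - 9 = -9 + s)
(-80 + j(8))*U = (-80 + (-9 + 8))*93 = (-80 - 1)*93 = -81*93 = -7533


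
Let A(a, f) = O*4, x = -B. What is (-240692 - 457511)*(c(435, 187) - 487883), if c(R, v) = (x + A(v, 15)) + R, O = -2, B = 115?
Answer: 340423534913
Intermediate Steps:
x = -115 (x = -1*115 = -115)
A(a, f) = -8 (A(a, f) = -2*4 = -8)
c(R, v) = -123 + R (c(R, v) = (-115 - 8) + R = -123 + R)
(-240692 - 457511)*(c(435, 187) - 487883) = (-240692 - 457511)*((-123 + 435) - 487883) = -698203*(312 - 487883) = -698203*(-487571) = 340423534913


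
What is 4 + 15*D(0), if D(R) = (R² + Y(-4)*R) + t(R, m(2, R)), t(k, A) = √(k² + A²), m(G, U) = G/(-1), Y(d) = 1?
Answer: 34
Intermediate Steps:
m(G, U) = -G (m(G, U) = G*(-1) = -G)
t(k, A) = √(A² + k²)
D(R) = R + R² + √(4 + R²) (D(R) = (R² + 1*R) + √((-1*2)² + R²) = (R² + R) + √((-2)² + R²) = (R + R²) + √(4 + R²) = R + R² + √(4 + R²))
4 + 15*D(0) = 4 + 15*(0 + 0² + √(4 + 0²)) = 4 + 15*(0 + 0 + √(4 + 0)) = 4 + 15*(0 + 0 + √4) = 4 + 15*(0 + 0 + 2) = 4 + 15*2 = 4 + 30 = 34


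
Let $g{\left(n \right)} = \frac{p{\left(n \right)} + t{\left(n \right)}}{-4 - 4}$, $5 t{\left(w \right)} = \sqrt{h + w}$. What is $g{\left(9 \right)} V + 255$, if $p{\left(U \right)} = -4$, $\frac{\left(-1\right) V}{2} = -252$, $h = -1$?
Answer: $507 - \frac{126 \sqrt{2}}{5} \approx 471.36$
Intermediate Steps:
$V = 504$ ($V = \left(-2\right) \left(-252\right) = 504$)
$t{\left(w \right)} = \frac{\sqrt{-1 + w}}{5}$
$g{\left(n \right)} = \frac{1}{2} - \frac{\sqrt{-1 + n}}{40}$ ($g{\left(n \right)} = \frac{-4 + \frac{\sqrt{-1 + n}}{5}}{-4 - 4} = \frac{-4 + \frac{\sqrt{-1 + n}}{5}}{-8} = \left(-4 + \frac{\sqrt{-1 + n}}{5}\right) \left(- \frac{1}{8}\right) = \frac{1}{2} - \frac{\sqrt{-1 + n}}{40}$)
$g{\left(9 \right)} V + 255 = \left(\frac{1}{2} - \frac{\sqrt{-1 + 9}}{40}\right) 504 + 255 = \left(\frac{1}{2} - \frac{\sqrt{8}}{40}\right) 504 + 255 = \left(\frac{1}{2} - \frac{2 \sqrt{2}}{40}\right) 504 + 255 = \left(\frac{1}{2} - \frac{\sqrt{2}}{20}\right) 504 + 255 = \left(252 - \frac{126 \sqrt{2}}{5}\right) + 255 = 507 - \frac{126 \sqrt{2}}{5}$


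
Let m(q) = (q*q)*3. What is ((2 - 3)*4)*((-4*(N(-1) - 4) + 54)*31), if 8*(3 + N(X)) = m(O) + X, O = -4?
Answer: -7254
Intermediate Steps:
m(q) = 3*q² (m(q) = q²*3 = 3*q²)
N(X) = 3 + X/8 (N(X) = -3 + (3*(-4)² + X)/8 = -3 + (3*16 + X)/8 = -3 + (48 + X)/8 = -3 + (6 + X/8) = 3 + X/8)
((2 - 3)*4)*((-4*(N(-1) - 4) + 54)*31) = ((2 - 3)*4)*((-4*((3 + (⅛)*(-1)) - 4) + 54)*31) = (-1*4)*((-4*((3 - ⅛) - 4) + 54)*31) = -4*(-4*(23/8 - 4) + 54)*31 = -4*(-4*(-9/8) + 54)*31 = -4*(9/2 + 54)*31 = -234*31 = -4*3627/2 = -7254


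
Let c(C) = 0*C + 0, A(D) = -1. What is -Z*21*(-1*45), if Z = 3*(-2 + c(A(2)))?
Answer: -5670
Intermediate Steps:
c(C) = 0 (c(C) = 0 + 0 = 0)
Z = -6 (Z = 3*(-2 + 0) = 3*(-2) = -6)
-Z*21*(-1*45) = -(-6*21)*(-1*45) = -(-126)*(-45) = -1*5670 = -5670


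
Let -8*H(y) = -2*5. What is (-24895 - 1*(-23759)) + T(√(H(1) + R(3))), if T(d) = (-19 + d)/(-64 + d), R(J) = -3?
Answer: -18615305/16391 - 90*I*√7/16391 ≈ -1135.7 - 0.014527*I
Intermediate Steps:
H(y) = 5/4 (H(y) = -(-1)*5/4 = -⅛*(-10) = 5/4)
T(d) = (-19 + d)/(-64 + d)
(-24895 - 1*(-23759)) + T(√(H(1) + R(3))) = (-24895 - 1*(-23759)) + (-19 + √(5/4 - 3))/(-64 + √(5/4 - 3)) = (-24895 + 23759) + (-19 + √(-7/4))/(-64 + √(-7/4)) = -1136 + (-19 + I*√7/2)/(-64 + I*√7/2)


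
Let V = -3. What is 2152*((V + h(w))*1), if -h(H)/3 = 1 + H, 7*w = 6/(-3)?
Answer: -77472/7 ≈ -11067.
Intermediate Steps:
w = -2/7 (w = (6/(-3))/7 = (6*(-1/3))/7 = (1/7)*(-2) = -2/7 ≈ -0.28571)
h(H) = -3 - 3*H (h(H) = -3*(1 + H) = -3 - 3*H)
2152*((V + h(w))*1) = 2152*((-3 + (-3 - 3*(-2/7)))*1) = 2152*((-3 + (-3 + 6/7))*1) = 2152*((-3 - 15/7)*1) = 2152*(-36/7*1) = 2152*(-36/7) = -77472/7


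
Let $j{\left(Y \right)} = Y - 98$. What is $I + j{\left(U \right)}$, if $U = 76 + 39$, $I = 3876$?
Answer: $3893$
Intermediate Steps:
$U = 115$
$j{\left(Y \right)} = -98 + Y$
$I + j{\left(U \right)} = 3876 + \left(-98 + 115\right) = 3876 + 17 = 3893$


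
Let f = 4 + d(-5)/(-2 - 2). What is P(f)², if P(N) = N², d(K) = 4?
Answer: 81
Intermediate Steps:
f = 3 (f = 4 + 4/(-2 - 2) = 4 + 4/(-4) = 4 - ¼*4 = 4 - 1 = 3)
P(f)² = (3²)² = 9² = 81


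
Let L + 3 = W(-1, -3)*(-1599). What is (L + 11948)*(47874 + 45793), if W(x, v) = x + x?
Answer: 1418399381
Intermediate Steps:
W(x, v) = 2*x
L = 3195 (L = -3 + (2*(-1))*(-1599) = -3 - 2*(-1599) = -3 + 3198 = 3195)
(L + 11948)*(47874 + 45793) = (3195 + 11948)*(47874 + 45793) = 15143*93667 = 1418399381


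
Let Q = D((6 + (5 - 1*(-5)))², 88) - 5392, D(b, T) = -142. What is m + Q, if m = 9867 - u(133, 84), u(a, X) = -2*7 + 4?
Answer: 4343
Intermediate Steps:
u(a, X) = -10 (u(a, X) = -14 + 4 = -10)
m = 9877 (m = 9867 - 1*(-10) = 9867 + 10 = 9877)
Q = -5534 (Q = -142 - 5392 = -5534)
m + Q = 9877 - 5534 = 4343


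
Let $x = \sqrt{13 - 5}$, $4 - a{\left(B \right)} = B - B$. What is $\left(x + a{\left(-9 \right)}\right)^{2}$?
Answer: $24 + 16 \sqrt{2} \approx 46.627$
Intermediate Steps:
$a{\left(B \right)} = 4$ ($a{\left(B \right)} = 4 - \left(B - B\right) = 4 - 0 = 4 + 0 = 4$)
$x = 2 \sqrt{2}$ ($x = \sqrt{8} = 2 \sqrt{2} \approx 2.8284$)
$\left(x + a{\left(-9 \right)}\right)^{2} = \left(2 \sqrt{2} + 4\right)^{2} = \left(4 + 2 \sqrt{2}\right)^{2}$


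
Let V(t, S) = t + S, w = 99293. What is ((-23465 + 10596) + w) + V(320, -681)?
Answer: 86063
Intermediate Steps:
V(t, S) = S + t
((-23465 + 10596) + w) + V(320, -681) = ((-23465 + 10596) + 99293) + (-681 + 320) = (-12869 + 99293) - 361 = 86424 - 361 = 86063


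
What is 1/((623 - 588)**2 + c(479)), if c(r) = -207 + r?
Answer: 1/1497 ≈ 0.00066800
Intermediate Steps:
1/((623 - 588)**2 + c(479)) = 1/((623 - 588)**2 + (-207 + 479)) = 1/(35**2 + 272) = 1/(1225 + 272) = 1/1497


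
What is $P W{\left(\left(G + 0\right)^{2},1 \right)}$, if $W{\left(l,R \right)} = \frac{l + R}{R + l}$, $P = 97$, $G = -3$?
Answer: $97$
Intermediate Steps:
$W{\left(l,R \right)} = 1$ ($W{\left(l,R \right)} = \frac{R + l}{R + l} = 1$)
$P W{\left(\left(G + 0\right)^{2},1 \right)} = 97 \cdot 1 = 97$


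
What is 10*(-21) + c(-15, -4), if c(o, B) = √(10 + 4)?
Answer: -210 + √14 ≈ -206.26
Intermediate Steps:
c(o, B) = √14
10*(-21) + c(-15, -4) = 10*(-21) + √14 = -210 + √14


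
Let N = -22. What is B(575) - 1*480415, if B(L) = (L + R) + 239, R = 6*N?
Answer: -479733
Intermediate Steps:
R = -132 (R = 6*(-22) = -132)
B(L) = 107 + L (B(L) = (L - 132) + 239 = (-132 + L) + 239 = 107 + L)
B(575) - 1*480415 = (107 + 575) - 1*480415 = 682 - 480415 = -479733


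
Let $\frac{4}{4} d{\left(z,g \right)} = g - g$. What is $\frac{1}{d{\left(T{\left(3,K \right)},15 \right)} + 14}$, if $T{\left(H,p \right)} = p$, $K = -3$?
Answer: $\frac{1}{14} \approx 0.071429$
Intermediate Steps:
$d{\left(z,g \right)} = 0$ ($d{\left(z,g \right)} = g - g = 0$)
$\frac{1}{d{\left(T{\left(3,K \right)},15 \right)} + 14} = \frac{1}{0 + 14} = \frac{1}{14}$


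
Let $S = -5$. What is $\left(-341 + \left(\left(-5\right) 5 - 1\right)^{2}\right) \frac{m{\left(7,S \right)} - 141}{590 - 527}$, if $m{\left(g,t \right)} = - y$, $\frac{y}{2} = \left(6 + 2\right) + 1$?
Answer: $- \frac{17755}{21} \approx -845.48$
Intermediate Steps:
$y = 18$ ($y = 2 \left(\left(6 + 2\right) + 1\right) = 2 \left(8 + 1\right) = 2 \cdot 9 = 18$)
$m{\left(g,t \right)} = -18$ ($m{\left(g,t \right)} = \left(-1\right) 18 = -18$)
$\left(-341 + \left(\left(-5\right) 5 - 1\right)^{2}\right) \frac{m{\left(7,S \right)} - 141}{590 - 527} = \left(-341 + \left(\left(-5\right) 5 - 1\right)^{2}\right) \frac{-18 - 141}{590 - 527} = \left(-341 + \left(-25 - 1\right)^{2}\right) \left(- \frac{159}{63}\right) = \left(-341 + \left(-26\right)^{2}\right) \left(\left(-159\right) \frac{1}{63}\right) = \left(-341 + 676\right) \left(- \frac{53}{21}\right) = 335 \left(- \frac{53}{21}\right) = - \frac{17755}{21}$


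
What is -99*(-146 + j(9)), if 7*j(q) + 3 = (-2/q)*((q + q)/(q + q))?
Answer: 101497/7 ≈ 14500.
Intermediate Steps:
j(q) = -3/7 - 2/(7*q) (j(q) = -3/7 + ((-2/q)*((q + q)/(q + q)))/7 = -3/7 + ((-2/q)*((2*q)/((2*q))))/7 = -3/7 + ((-2/q)*((2*q)*(1/(2*q))))/7 = -3/7 + (-2/q*1)/7 = -3/7 + (-2/q)/7 = -3/7 - 2/(7*q))
-99*(-146 + j(9)) = -99*(-146 + (⅐)*(-2 - 3*9)/9) = -99*(-146 + (⅐)*(⅑)*(-2 - 27)) = -99*(-146 + (⅐)*(⅑)*(-29)) = -99*(-146 - 29/63) = -99*(-9227/63) = 101497/7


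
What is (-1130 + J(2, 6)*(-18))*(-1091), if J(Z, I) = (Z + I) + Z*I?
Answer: 1625590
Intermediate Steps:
J(Z, I) = I + Z + I*Z (J(Z, I) = (I + Z) + I*Z = I + Z + I*Z)
(-1130 + J(2, 6)*(-18))*(-1091) = (-1130 + (6 + 2 + 6*2)*(-18))*(-1091) = (-1130 + (6 + 2 + 12)*(-18))*(-1091) = (-1130 + 20*(-18))*(-1091) = (-1130 - 360)*(-1091) = -1490*(-1091) = 1625590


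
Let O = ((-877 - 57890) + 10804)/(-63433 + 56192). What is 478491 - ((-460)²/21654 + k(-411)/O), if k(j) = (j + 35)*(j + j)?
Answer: 224242379693387/519295401 ≈ 4.3182e+5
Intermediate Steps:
k(j) = 2*j*(35 + j) (k(j) = (35 + j)*(2*j) = 2*j*(35 + j))
O = 47963/7241 (O = (-58767 + 10804)/(-7241) = -47963*(-1/7241) = 47963/7241 ≈ 6.6238)
478491 - ((-460)²/21654 + k(-411)/O) = 478491 - ((-460)²/21654 + (2*(-411)*(35 - 411))/(47963/7241)) = 478491 - (211600*(1/21654) + (2*(-411)*(-376))*(7241/47963)) = 478491 - (105800/10827 + 309072*(7241/47963)) = 478491 - (105800/10827 + 2237990352/47963) = 478491 - 1*24235796026504/519295401 = 478491 - 24235796026504/519295401 = 224242379693387/519295401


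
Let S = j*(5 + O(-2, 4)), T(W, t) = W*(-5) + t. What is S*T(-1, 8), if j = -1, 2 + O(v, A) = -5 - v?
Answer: 0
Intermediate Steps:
O(v, A) = -7 - v (O(v, A) = -2 + (-5 - v) = -7 - v)
T(W, t) = t - 5*W (T(W, t) = -5*W + t = t - 5*W)
S = 0 (S = -(5 + (-7 - 1*(-2))) = -(5 + (-7 + 2)) = -(5 - 5) = -1*0 = 0)
S*T(-1, 8) = 0*(8 - 5*(-1)) = 0*(8 + 5) = 0*13 = 0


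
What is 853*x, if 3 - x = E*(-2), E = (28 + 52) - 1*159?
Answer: -132215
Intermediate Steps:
E = -79 (E = 80 - 159 = -79)
x = -155 (x = 3 - (-79)*(-2) = 3 - 1*158 = 3 - 158 = -155)
853*x = 853*(-155) = -132215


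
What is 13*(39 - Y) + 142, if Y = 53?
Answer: -40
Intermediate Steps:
13*(39 - Y) + 142 = 13*(39 - 1*53) + 142 = 13*(39 - 53) + 142 = 13*(-14) + 142 = -182 + 142 = -40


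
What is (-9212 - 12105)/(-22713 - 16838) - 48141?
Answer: -1904003374/39551 ≈ -48140.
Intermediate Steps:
(-9212 - 12105)/(-22713 - 16838) - 48141 = -21317/(-39551) - 48141 = -21317*(-1/39551) - 48141 = 21317/39551 - 48141 = -1904003374/39551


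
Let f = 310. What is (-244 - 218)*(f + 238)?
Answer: -253176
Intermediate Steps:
(-244 - 218)*(f + 238) = (-244 - 218)*(310 + 238) = -462*548 = -253176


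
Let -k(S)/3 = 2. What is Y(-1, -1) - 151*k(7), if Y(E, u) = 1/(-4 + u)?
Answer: 4529/5 ≈ 905.80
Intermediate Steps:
k(S) = -6 (k(S) = -3*2 = -6)
Y(-1, -1) - 151*k(7) = 1/(-4 - 1) - 151*(-6) = 1/(-5) + 906 = -1/5 + 906 = 4529/5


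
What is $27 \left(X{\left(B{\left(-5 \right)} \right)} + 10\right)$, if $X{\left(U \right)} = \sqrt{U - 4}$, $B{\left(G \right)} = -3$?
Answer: $270 + 27 i \sqrt{7} \approx 270.0 + 71.435 i$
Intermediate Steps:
$X{\left(U \right)} = \sqrt{-4 + U}$
$27 \left(X{\left(B{\left(-5 \right)} \right)} + 10\right) = 27 \left(\sqrt{-4 - 3} + 10\right) = 27 \left(\sqrt{-7} + 10\right) = 27 \left(i \sqrt{7} + 10\right) = 27 \left(10 + i \sqrt{7}\right) = 270 + 27 i \sqrt{7}$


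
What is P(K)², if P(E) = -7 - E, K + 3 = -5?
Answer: 1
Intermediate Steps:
K = -8 (K = -3 - 5 = -8)
P(K)² = (-7 - 1*(-8))² = (-7 + 8)² = 1² = 1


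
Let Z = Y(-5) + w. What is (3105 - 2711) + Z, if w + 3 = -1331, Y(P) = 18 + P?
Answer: -927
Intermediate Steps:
w = -1334 (w = -3 - 1331 = -1334)
Z = -1321 (Z = (18 - 5) - 1334 = 13 - 1334 = -1321)
(3105 - 2711) + Z = (3105 - 2711) - 1321 = 394 - 1321 = -927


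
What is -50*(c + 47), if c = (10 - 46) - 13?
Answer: 100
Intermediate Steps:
c = -49 (c = -36 - 13 = -49)
-50*(c + 47) = -50*(-49 + 47) = -50*(-2) = 100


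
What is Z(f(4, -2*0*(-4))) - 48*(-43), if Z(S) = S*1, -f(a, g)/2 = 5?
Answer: 2054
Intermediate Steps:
f(a, g) = -10 (f(a, g) = -2*5 = -10)
Z(S) = S
Z(f(4, -2*0*(-4))) - 48*(-43) = -10 - 48*(-43) = -10 + 2064 = 2054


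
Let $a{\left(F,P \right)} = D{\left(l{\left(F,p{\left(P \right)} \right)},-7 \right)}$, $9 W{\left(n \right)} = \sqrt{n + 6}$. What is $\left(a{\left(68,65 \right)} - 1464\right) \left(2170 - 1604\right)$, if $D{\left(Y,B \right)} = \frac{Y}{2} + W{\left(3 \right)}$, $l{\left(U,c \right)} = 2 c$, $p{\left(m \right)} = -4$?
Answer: $- \frac{2492098}{3} \approx -8.307 \cdot 10^{5}$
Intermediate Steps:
$W{\left(n \right)} = \frac{\sqrt{6 + n}}{9}$ ($W{\left(n \right)} = \frac{\sqrt{n + 6}}{9} = \frac{\sqrt{6 + n}}{9}$)
$D{\left(Y,B \right)} = \frac{1}{3} + \frac{Y}{2}$ ($D{\left(Y,B \right)} = \frac{Y}{2} + \frac{\sqrt{6 + 3}}{9} = Y \frac{1}{2} + \frac{\sqrt{9}}{9} = \frac{Y}{2} + \frac{1}{9} \cdot 3 = \frac{Y}{2} + \frac{1}{3} = \frac{1}{3} + \frac{Y}{2}$)
$a{\left(F,P \right)} = - \frac{11}{3}$ ($a{\left(F,P \right)} = \frac{1}{3} + \frac{2 \left(-4\right)}{2} = \frac{1}{3} + \frac{1}{2} \left(-8\right) = \frac{1}{3} - 4 = - \frac{11}{3}$)
$\left(a{\left(68,65 \right)} - 1464\right) \left(2170 - 1604\right) = \left(- \frac{11}{3} - 1464\right) \left(2170 - 1604\right) = \left(- \frac{4403}{3}\right) 566 = - \frac{2492098}{3}$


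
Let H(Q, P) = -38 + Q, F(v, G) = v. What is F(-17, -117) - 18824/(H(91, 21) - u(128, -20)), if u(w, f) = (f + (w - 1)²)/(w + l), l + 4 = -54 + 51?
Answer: 264109/1212 ≈ 217.91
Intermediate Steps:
l = -7 (l = -4 + (-54 + 51) = -4 - 3 = -7)
u(w, f) = (f + (-1 + w)²)/(-7 + w) (u(w, f) = (f + (w - 1)²)/(w - 7) = (f + (-1 + w)²)/(-7 + w))
F(-17, -117) - 18824/(H(91, 21) - u(128, -20)) = -17 - 18824/((-38 + 91) - (-20 + (-1 + 128)²)/(-7 + 128)) = -17 - 18824/(53 - (-20 + 127²)/121) = -17 - 18824/(53 - (-20 + 16129)/121) = -17 - 18824/(53 - 16109/121) = -17 - 18824/(-9696/121) = -17 - 18824*(-121/9696) = -17 + 284713/1212 = 264109/1212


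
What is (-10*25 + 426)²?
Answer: 30976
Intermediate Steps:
(-10*25 + 426)² = (-250 + 426)² = 176² = 30976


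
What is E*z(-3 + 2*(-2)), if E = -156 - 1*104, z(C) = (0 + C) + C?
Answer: 3640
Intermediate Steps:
z(C) = 2*C (z(C) = C + C = 2*C)
E = -260 (E = -156 - 104 = -260)
E*z(-3 + 2*(-2)) = -520*(-3 + 2*(-2)) = -520*(-3 - 4) = -520*(-7) = -260*(-14) = 3640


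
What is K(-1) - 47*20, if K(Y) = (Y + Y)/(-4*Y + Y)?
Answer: -2822/3 ≈ -940.67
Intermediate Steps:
K(Y) = -⅔ (K(Y) = (2*Y)/((-3*Y)) = (2*Y)*(-1/(3*Y)) = -⅔)
K(-1) - 47*20 = -⅔ - 47*20 = -⅔ - 940 = -2822/3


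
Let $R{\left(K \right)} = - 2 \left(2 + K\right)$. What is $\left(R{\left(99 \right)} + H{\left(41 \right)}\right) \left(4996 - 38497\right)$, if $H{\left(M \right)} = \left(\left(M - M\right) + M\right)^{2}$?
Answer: $-49547979$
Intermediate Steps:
$H{\left(M \right)} = M^{2}$ ($H{\left(M \right)} = \left(0 + M\right)^{2} = M^{2}$)
$R{\left(K \right)} = -4 - 2 K$
$\left(R{\left(99 \right)} + H{\left(41 \right)}\right) \left(4996 - 38497\right) = \left(\left(-4 - 198\right) + 41^{2}\right) \left(4996 - 38497\right) = \left(\left(-4 - 198\right) + 1681\right) \left(-33501\right) = \left(-202 + 1681\right) \left(-33501\right) = 1479 \left(-33501\right) = -49547979$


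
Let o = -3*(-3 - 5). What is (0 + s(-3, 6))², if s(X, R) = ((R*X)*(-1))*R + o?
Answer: 17424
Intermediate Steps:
o = 24 (o = -3*(-8) = 24)
s(X, R) = 24 - X*R² (s(X, R) = ((R*X)*(-1))*R + 24 = (-R*X)*R + 24 = -X*R² + 24 = 24 - X*R²)
(0 + s(-3, 6))² = (0 + (24 - 1*(-3)*6²))² = (0 + (24 - 1*(-3)*36))² = (0 + (24 + 108))² = (0 + 132)² = 132² = 17424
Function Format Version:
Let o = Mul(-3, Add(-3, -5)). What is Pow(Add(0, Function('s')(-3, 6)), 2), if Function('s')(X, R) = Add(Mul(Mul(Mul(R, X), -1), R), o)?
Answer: 17424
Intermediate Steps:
o = 24 (o = Mul(-3, -8) = 24)
Function('s')(X, R) = Add(24, Mul(-1, X, Pow(R, 2))) (Function('s')(X, R) = Add(Mul(Mul(Mul(R, X), -1), R), 24) = Add(Mul(Mul(-1, R, X), R), 24) = Add(Mul(-1, X, Pow(R, 2)), 24) = Add(24, Mul(-1, X, Pow(R, 2))))
Pow(Add(0, Function('s')(-3, 6)), 2) = Pow(Add(0, Add(24, Mul(-1, -3, Pow(6, 2)))), 2) = Pow(Add(0, Add(24, Mul(-1, -3, 36))), 2) = Pow(Add(0, Add(24, 108)), 2) = Pow(Add(0, 132), 2) = Pow(132, 2) = 17424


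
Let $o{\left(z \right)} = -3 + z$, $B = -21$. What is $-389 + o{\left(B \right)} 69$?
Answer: $-2045$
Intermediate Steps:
$-389 + o{\left(B \right)} 69 = -389 + \left(-3 - 21\right) 69 = -389 - 1656 = -2045$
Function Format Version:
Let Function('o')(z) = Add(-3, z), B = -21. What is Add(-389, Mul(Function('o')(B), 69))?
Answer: -2045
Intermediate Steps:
Add(-389, Mul(Function('o')(B), 69)) = Add(-389, Mul(Add(-3, -21), 69)) = Add(-389, Mul(-24, 69)) = Add(-389, -1656) = -2045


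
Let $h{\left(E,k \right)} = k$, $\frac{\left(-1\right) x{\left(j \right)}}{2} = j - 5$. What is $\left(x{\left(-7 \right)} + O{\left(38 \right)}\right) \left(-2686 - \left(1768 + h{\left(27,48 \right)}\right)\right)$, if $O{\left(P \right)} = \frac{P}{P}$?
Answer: $-112550$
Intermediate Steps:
$O{\left(P \right)} = 1$
$x{\left(j \right)} = 10 - 2 j$ ($x{\left(j \right)} = - 2 \left(j - 5\right) = - 2 \left(-5 + j\right) = 10 - 2 j$)
$\left(x{\left(-7 \right)} + O{\left(38 \right)}\right) \left(-2686 - \left(1768 + h{\left(27,48 \right)}\right)\right) = \left(\left(10 - -14\right) + 1\right) \left(-2686 - 1816\right) = \left(\left(10 + 14\right) + 1\right) \left(-2686 - 1816\right) = \left(24 + 1\right) \left(-2686 - 1816\right) = 25 \left(-4502\right) = -112550$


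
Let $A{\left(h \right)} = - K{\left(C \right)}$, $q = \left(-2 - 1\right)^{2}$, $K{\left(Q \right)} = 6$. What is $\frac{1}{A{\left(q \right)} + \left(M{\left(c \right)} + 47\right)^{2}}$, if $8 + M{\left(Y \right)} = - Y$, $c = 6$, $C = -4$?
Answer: $\frac{1}{1083} \approx 0.00092336$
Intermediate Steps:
$M{\left(Y \right)} = -8 - Y$
$q = 9$ ($q = \left(-3\right)^{2} = 9$)
$A{\left(h \right)} = -6$ ($A{\left(h \right)} = \left(-1\right) 6 = -6$)
$\frac{1}{A{\left(q \right)} + \left(M{\left(c \right)} + 47\right)^{2}} = \frac{1}{-6 + \left(\left(-8 - 6\right) + 47\right)^{2}} = \frac{1}{-6 + \left(-14 + 47\right)^{2}} = \frac{1}{-6 + 33^{2}} = \frac{1}{-6 + 1089} = \frac{1}{1083}$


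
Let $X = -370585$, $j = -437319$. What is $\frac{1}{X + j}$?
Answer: $- \frac{1}{807904} \approx -1.2378 \cdot 10^{-6}$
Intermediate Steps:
$\frac{1}{X + j} = \frac{1}{-370585 - 437319} = \frac{1}{-807904} = - \frac{1}{807904}$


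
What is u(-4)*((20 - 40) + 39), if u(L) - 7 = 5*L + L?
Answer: -323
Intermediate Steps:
u(L) = 7 + 6*L (u(L) = 7 + (5*L + L) = 7 + 6*L)
u(-4)*((20 - 40) + 39) = (7 + 6*(-4))*((20 - 40) + 39) = (7 - 24)*(-20 + 39) = -17*19 = -323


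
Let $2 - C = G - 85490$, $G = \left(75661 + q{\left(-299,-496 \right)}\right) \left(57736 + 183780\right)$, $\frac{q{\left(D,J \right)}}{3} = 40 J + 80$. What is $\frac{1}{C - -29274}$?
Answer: $- \frac{1}{3956158830} \approx -2.5277 \cdot 10^{-10}$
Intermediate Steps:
$q{\left(D,J \right)} = 240 + 120 J$ ($q{\left(D,J \right)} = 3 \left(40 J + 80\right) = 3 \left(80 + 40 J\right) = 240 + 120 J$)
$G = 3956273596$ ($G = \left(75661 + \left(240 + 120 \left(-496\right)\right)\right) \left(57736 + 183780\right) = \left(75661 + \left(240 - 59520\right)\right) 241516 = \left(75661 - 59280\right) 241516 = 16381 \cdot 241516 = 3956273596$)
$C = -3956188104$ ($C = 2 - \left(3956273596 - 85490\right) = 2 - 3956188106 = -3956188104$)
$\frac{1}{C - -29274} = \frac{1}{-3956188104 - -29274} = \frac{1}{-3956188104 + 29274} = \frac{1}{-3956158830} = - \frac{1}{3956158830}$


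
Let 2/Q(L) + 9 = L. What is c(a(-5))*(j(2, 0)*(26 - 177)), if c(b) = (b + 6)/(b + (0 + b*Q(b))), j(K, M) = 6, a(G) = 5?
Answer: -19932/5 ≈ -3986.4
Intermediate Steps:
Q(L) = 2/(-9 + L)
c(b) = (6 + b)/(b + 2*b/(-9 + b)) (c(b) = (b + 6)/(b + (0 + b*(2/(-9 + b)))) = (6 + b)/(b + (0 + 2*b/(-9 + b))) = (6 + b)/(b + 2*b/(-9 + b)))
c(a(-5))*(j(2, 0)*(26 - 177)) = ((-9 + 5)*(6 + 5)/(5*(-7 + 5)))*(6*(26 - 177)) = ((⅕)*(-4)*11/(-2))*(6*(-151)) = ((⅕)*(-½)*(-4)*11)*(-906) = (22/5)*(-906) = -19932/5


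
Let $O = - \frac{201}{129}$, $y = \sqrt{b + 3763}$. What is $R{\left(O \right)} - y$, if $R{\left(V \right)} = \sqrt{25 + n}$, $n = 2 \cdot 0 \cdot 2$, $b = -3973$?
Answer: $5 - i \sqrt{210} \approx 5.0 - 14.491 i$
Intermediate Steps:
$y = i \sqrt{210}$ ($y = \sqrt{-3973 + 3763} = \sqrt{-210} = i \sqrt{210} \approx 14.491 i$)
$O = - \frac{67}{43}$ ($O = \left(-201\right) \frac{1}{129} = - \frac{67}{43} \approx -1.5581$)
$n = 0$ ($n = 0 \cdot 2 = 0$)
$R{\left(V \right)} = 5$ ($R{\left(V \right)} = \sqrt{25 + 0} = \sqrt{25} = 5$)
$R{\left(O \right)} - y = 5 - i \sqrt{210}$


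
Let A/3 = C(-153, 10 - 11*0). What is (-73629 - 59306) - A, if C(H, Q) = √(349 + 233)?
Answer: -132935 - 3*√582 ≈ -1.3301e+5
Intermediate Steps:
C(H, Q) = √582
A = 3*√582 ≈ 72.374
(-73629 - 59306) - A = (-73629 - 59306) - 3*√582 = -132935 - 3*√582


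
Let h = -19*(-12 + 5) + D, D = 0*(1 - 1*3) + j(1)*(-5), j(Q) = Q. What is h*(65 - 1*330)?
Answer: -33920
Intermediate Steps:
D = -5 (D = 0*(1 - 1*3) + 1*(-5) = 0*(1 - 3) - 5 = 0*(-2) - 5 = 0 - 5 = -5)
h = 128 (h = -19*(-12 + 5) - 5 = -19*(-7) - 5 = 133 - 5 = 128)
h*(65 - 1*330) = 128*(65 - 1*330) = 128*(65 - 330) = 128*(-265) = -33920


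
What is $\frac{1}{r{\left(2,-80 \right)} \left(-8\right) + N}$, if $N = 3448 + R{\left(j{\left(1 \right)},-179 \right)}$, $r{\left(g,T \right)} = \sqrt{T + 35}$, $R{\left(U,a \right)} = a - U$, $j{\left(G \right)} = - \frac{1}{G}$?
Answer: $\frac{109}{356526} + \frac{2 i \sqrt{5}}{891315} \approx 0.00030573 + 5.0175 \cdot 10^{-6} i$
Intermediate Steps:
$r{\left(g,T \right)} = \sqrt{35 + T}$
$N = 3270$ ($N = 3448 - \left(179 - 1^{-1}\right) = 3448 - \left(179 - 1\right) = 3448 - 178 = 3270$)
$\frac{1}{r{\left(2,-80 \right)} \left(-8\right) + N} = \frac{1}{\sqrt{35 - 80} \left(-8\right) + 3270} = \frac{1}{\sqrt{-45} \left(-8\right) + 3270} = \frac{1}{3 i \sqrt{5} \left(-8\right) + 3270} = \frac{1}{- 24 i \sqrt{5} + 3270} = \frac{1}{3270 - 24 i \sqrt{5}}$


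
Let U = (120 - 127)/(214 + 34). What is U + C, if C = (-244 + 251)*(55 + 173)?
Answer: 395801/248 ≈ 1596.0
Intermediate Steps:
C = 1596 (C = 7*228 = 1596)
U = -7/248 ≈ -0.028226
U + C = -7/248 + 1596 = 395801/248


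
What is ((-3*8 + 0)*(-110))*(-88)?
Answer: -232320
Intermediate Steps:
((-3*8 + 0)*(-110))*(-88) = ((-24 + 0)*(-110))*(-88) = -24*(-110)*(-88) = 2640*(-88) = -232320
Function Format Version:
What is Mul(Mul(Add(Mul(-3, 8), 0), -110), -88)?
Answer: -232320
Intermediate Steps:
Mul(Mul(Add(Mul(-3, 8), 0), -110), -88) = Mul(Mul(Add(-24, 0), -110), -88) = Mul(Mul(-24, -110), -88) = Mul(2640, -88) = -232320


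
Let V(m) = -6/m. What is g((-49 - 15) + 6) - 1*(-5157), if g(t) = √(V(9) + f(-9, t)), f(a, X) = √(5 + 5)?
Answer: 5157 + √(-6 + 9*√10)/3 ≈ 5158.6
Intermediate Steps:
f(a, X) = √10
g(t) = √(-⅔ + √10) (g(t) = √(-6/9 + √10) = √(-6*⅑ + √10) = √(-⅔ + √10))
g((-49 - 15) + 6) - 1*(-5157) = √(-6 + 9*√10)/3 - 1*(-5157) = √(-6 + 9*√10)/3 + 5157 = 5157 + √(-6 + 9*√10)/3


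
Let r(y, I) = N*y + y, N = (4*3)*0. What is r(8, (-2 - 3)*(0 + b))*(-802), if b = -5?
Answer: -6416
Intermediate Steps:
N = 0 (N = 12*0 = 0)
r(y, I) = y (r(y, I) = 0*y + y = 0 + y = y)
r(8, (-2 - 3)*(0 + b))*(-802) = 8*(-802) = -6416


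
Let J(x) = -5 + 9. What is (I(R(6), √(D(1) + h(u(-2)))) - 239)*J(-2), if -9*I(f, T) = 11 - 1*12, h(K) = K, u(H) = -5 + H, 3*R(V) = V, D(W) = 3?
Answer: -8600/9 ≈ -955.56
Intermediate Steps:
R(V) = V/3
I(f, T) = ⅑ (I(f, T) = -(11 - 1*12)/9 = -(11 - 12)/9 = -⅑*(-1) = ⅑)
J(x) = 4
(I(R(6), √(D(1) + h(u(-2)))) - 239)*J(-2) = (⅑ - 239)*4 = -2150/9*4 = -8600/9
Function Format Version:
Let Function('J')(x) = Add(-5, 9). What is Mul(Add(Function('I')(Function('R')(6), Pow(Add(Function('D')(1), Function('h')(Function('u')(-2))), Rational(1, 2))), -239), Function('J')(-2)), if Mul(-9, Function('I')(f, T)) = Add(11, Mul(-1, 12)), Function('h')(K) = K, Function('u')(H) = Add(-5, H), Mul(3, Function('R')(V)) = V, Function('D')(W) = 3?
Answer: Rational(-8600, 9) ≈ -955.56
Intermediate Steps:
Function('R')(V) = Mul(Rational(1, 3), V)
Function('I')(f, T) = Rational(1, 9) (Function('I')(f, T) = Mul(Rational(-1, 9), Add(11, Mul(-1, 12))) = Mul(Rational(-1, 9), Add(11, -12)) = Mul(Rational(-1, 9), -1) = Rational(1, 9))
Function('J')(x) = 4
Mul(Add(Function('I')(Function('R')(6), Pow(Add(Function('D')(1), Function('h')(Function('u')(-2))), Rational(1, 2))), -239), Function('J')(-2)) = Mul(Add(Rational(1, 9), -239), 4) = Mul(Rational(-2150, 9), 4) = Rational(-8600, 9)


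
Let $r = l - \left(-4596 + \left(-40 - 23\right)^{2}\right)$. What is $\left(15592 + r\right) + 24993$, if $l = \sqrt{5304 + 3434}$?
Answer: $41212 + \sqrt{8738} \approx 41306.0$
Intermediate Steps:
$l = \sqrt{8738} \approx 93.477$
$r = 627 + \sqrt{8738}$ ($r = \sqrt{8738} - \left(-4596 + \left(-40 - 23\right)^{2}\right) = \sqrt{8738} - \left(-4596 + \left(-63\right)^{2}\right) = \sqrt{8738} - \left(-4596 + 3969\right) = \sqrt{8738} - -627 = \sqrt{8738} + 627 = 627 + \sqrt{8738} \approx 720.48$)
$\left(15592 + r\right) + 24993 = \left(15592 + \left(627 + \sqrt{8738}\right)\right) + 24993 = \left(16219 + \sqrt{8738}\right) + 24993 = 41212 + \sqrt{8738}$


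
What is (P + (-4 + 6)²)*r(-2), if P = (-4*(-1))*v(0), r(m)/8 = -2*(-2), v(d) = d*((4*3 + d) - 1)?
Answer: 128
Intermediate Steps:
v(d) = d*(11 + d) (v(d) = d*((12 + d) - 1) = d*(11 + d))
r(m) = 32 (r(m) = 8*(-2*(-2)) = 8*4 = 32)
P = 0 (P = (-4*(-1))*(0*(11 + 0)) = 4*(0*11) = 4*0 = 0)
(P + (-4 + 6)²)*r(-2) = (0 + (-4 + 6)²)*32 = (0 + 2²)*32 = (0 + 4)*32 = 4*32 = 128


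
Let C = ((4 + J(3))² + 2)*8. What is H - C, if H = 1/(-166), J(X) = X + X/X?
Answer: -87649/166 ≈ -528.01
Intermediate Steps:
J(X) = 1 + X (J(X) = X + 1 = 1 + X)
H = -1/166 ≈ -0.0060241
C = 528 (C = ((4 + (1 + 3))² + 2)*8 = ((4 + 4)² + 2)*8 = (8² + 2)*8 = (64 + 2)*8 = 66*8 = 528)
H - C = -1/166 - 1*528 = -1/166 - 528 = -87649/166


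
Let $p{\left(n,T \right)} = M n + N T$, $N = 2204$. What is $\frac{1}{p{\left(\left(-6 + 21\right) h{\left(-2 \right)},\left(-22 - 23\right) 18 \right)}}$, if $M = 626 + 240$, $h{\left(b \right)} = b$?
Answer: $- \frac{1}{1811220} \approx -5.5211 \cdot 10^{-7}$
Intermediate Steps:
$M = 866$
$p{\left(n,T \right)} = 866 n + 2204 T$
$\frac{1}{p{\left(\left(-6 + 21\right) h{\left(-2 \right)},\left(-22 - 23\right) 18 \right)}} = \frac{1}{866 \left(-6 + 21\right) \left(-2\right) + 2204 \left(-22 - 23\right) 18} = \frac{1}{866 \cdot 15 \left(-2\right) + 2204 \left(\left(-45\right) 18\right)} = \frac{1}{866 \left(-30\right) + 2204 \left(-810\right)} = \frac{1}{-25980 - 1785240} = \frac{1}{-1811220} = - \frac{1}{1811220}$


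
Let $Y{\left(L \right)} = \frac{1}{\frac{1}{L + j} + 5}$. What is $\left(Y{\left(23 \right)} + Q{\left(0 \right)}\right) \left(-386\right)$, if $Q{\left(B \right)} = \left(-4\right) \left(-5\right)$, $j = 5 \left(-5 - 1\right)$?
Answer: $- \frac{132591}{17} \approx -7799.5$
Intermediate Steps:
$j = -30$ ($j = 5 \left(-6\right) = -30$)
$Q{\left(B \right)} = 20$
$Y{\left(L \right)} = \frac{1}{5 + \frac{1}{-30 + L}}$ ($Y{\left(L \right)} = \frac{1}{\frac{1}{L - 30} + 5} = \frac{1}{\frac{1}{-30 + L} + 5} = \frac{1}{5 + \frac{1}{-30 + L}}$)
$\left(Y{\left(23 \right)} + Q{\left(0 \right)}\right) \left(-386\right) = \left(\frac{-30 + 23}{-149 + 5 \cdot 23} + 20\right) \left(-386\right) = \left(\frac{1}{-149 + 115} \left(-7\right) + 20\right) \left(-386\right) = \left(\frac{1}{-34} \left(-7\right) + 20\right) \left(-386\right) = \left(\left(- \frac{1}{34}\right) \left(-7\right) + 20\right) \left(-386\right) = \left(\frac{7}{34} + 20\right) \left(-386\right) = \frac{687}{34} \left(-386\right) = - \frac{132591}{17}$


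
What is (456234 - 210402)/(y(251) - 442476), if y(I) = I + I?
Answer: -122916/220987 ≈ -0.55621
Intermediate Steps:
y(I) = 2*I
(456234 - 210402)/(y(251) - 442476) = (456234 - 210402)/(2*251 - 442476) = 245832/(502 - 442476) = 245832/(-441974) = 245832*(-1/441974) = -122916/220987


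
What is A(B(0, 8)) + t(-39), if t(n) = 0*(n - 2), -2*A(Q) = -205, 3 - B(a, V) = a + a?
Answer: 205/2 ≈ 102.50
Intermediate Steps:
B(a, V) = 3 - 2*a (B(a, V) = 3 - (a + a) = 3 - 2*a)
A(Q) = 205/2 (A(Q) = -½*(-205) = 205/2)
t(n) = 0 (t(n) = 0*(-2 + n) = 0)
A(B(0, 8)) + t(-39) = 205/2 + 0 = 205/2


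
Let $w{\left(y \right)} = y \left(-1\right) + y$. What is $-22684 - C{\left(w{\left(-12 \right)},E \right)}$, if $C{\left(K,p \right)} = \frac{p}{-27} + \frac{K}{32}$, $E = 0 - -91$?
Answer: $- \frac{612377}{27} \approx -22681.0$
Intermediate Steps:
$w{\left(y \right)} = 0$ ($w{\left(y \right)} = - y + y = 0$)
$E = 91$ ($E = 0 + 91 = 91$)
$C{\left(K,p \right)} = - \frac{p}{27} + \frac{K}{32}$ ($C{\left(K,p \right)} = p \left(- \frac{1}{27}\right) + K \frac{1}{32} = - \frac{p}{27} + \frac{K}{32}$)
$-22684 - C{\left(w{\left(-12 \right)},E \right)} = -22684 - \left(\left(- \frac{1}{27}\right) 91 + \frac{1}{32} \cdot 0\right) = -22684 - \left(- \frac{91}{27} + 0\right) = -22684 - - \frac{91}{27} = -22684 + \frac{91}{27} = - \frac{612377}{27}$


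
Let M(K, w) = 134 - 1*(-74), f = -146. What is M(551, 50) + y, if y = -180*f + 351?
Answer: 26839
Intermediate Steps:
M(K, w) = 208 (M(K, w) = 134 + 74 = 208)
y = 26631 (y = -180*(-146) + 351 = 26280 + 351 = 26631)
M(551, 50) + y = 208 + 26631 = 26839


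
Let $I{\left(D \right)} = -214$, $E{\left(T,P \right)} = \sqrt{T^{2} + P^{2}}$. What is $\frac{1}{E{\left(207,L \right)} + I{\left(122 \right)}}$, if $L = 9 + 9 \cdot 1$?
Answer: $- \frac{214}{2623} - \frac{9 \sqrt{533}}{2623} \approx -0.1608$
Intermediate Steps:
$L = 18$ ($L = 9 + 9 = 18$)
$E{\left(T,P \right)} = \sqrt{P^{2} + T^{2}}$
$\frac{1}{E{\left(207,L \right)} + I{\left(122 \right)}} = \frac{1}{\sqrt{18^{2} + 207^{2}} - 214} = \frac{1}{\sqrt{324 + 42849} - 214} = \frac{1}{\sqrt{43173} - 214} = \frac{1}{9 \sqrt{533} - 214} = \frac{1}{-214 + 9 \sqrt{533}}$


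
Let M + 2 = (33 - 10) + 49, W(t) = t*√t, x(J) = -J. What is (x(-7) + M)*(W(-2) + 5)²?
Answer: 1309 - 1540*I*√2 ≈ 1309.0 - 2177.9*I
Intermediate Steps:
W(t) = t^(3/2)
M = 70 (M = -2 + ((33 - 10) + 49) = -2 + (23 + 49) = -2 + 72 = 70)
(x(-7) + M)*(W(-2) + 5)² = (-1*(-7) + 70)*((-2)^(3/2) + 5)² = (7 + 70)*(-2*I*√2 + 5)² = 77*(5 - 2*I*√2)²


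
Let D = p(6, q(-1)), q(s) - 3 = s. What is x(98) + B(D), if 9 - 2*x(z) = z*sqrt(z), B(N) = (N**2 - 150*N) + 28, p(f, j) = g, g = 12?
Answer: -3247/2 - 343*sqrt(2) ≈ -2108.6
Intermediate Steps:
q(s) = 3 + s
p(f, j) = 12
D = 12
B(N) = 28 + N**2 - 150*N
x(z) = 9/2 - z**(3/2)/2 (x(z) = 9/2 - z*sqrt(z)/2 = 9/2 - z**(3/2)/2)
x(98) + B(D) = (9/2 - 343*sqrt(2)) + (28 + 12**2 - 150*12) = (9/2 - 343*sqrt(2)) + (28 + 144 - 1800) = (9/2 - 343*sqrt(2)) - 1628 = -3247/2 - 343*sqrt(2)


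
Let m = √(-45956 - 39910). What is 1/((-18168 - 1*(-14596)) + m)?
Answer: -1786/6422525 - I*√85866/12845050 ≈ -0.00027808 - 2.2813e-5*I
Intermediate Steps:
m = I*√85866 (m = √(-85866) = I*√85866 ≈ 293.03*I)
1/((-18168 - 1*(-14596)) + m) = 1/((-18168 - 1*(-14596)) + I*√85866) = 1/((-18168 + 14596) + I*√85866) = 1/(-3572 + I*√85866)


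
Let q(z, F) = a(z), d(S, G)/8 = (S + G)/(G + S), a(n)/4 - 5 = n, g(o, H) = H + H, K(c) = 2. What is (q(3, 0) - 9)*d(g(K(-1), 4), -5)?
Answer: 184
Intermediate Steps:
g(o, H) = 2*H
a(n) = 20 + 4*n
d(S, G) = 8 (d(S, G) = 8*((S + G)/(G + S)) = 8*((G + S)/(G + S)) = 8*1 = 8)
q(z, F) = 20 + 4*z
(q(3, 0) - 9)*d(g(K(-1), 4), -5) = ((20 + 4*3) - 9)*8 = ((20 + 12) - 9)*8 = (32 - 9)*8 = 23*8 = 184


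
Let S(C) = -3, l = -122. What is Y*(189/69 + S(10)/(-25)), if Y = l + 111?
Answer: -18084/575 ≈ -31.450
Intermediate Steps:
Y = -11 (Y = -122 + 111 = -11)
Y*(189/69 + S(10)/(-25)) = -11*(189/69 - 3/(-25)) = -11*(189*(1/69) - 3*(-1/25)) = -11*(63/23 + 3/25) = -11*1644/575 = -18084/575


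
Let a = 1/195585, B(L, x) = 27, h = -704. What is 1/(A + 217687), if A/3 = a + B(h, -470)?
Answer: 65195/14197384761 ≈ 4.5920e-6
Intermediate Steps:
a = 1/195585 ≈ 5.1129e-6
A = 5280796/65195 (A = 3*(1/195585 + 27) = 3*(5280796/195585) = 5280796/65195 ≈ 81.000)
1/(A + 217687) = 1/(5280796/65195 + 217687) = 1/(14197384761/65195) = 65195/14197384761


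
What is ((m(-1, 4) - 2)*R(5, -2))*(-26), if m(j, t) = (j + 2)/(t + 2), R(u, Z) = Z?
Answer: -286/3 ≈ -95.333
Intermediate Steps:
m(j, t) = (2 + j)/(2 + t)
((m(-1, 4) - 2)*R(5, -2))*(-26) = (((2 - 1)/(2 + 4) - 2)*(-2))*(-26) = ((1/6 - 2)*(-2))*(-26) = -11/6*(-2)*(-26) = (11/3)*(-26) = -286/3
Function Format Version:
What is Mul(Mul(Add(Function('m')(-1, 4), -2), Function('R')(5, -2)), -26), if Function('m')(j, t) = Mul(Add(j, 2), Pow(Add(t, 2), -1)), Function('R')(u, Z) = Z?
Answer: Rational(-286, 3) ≈ -95.333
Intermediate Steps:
Function('m')(j, t) = Mul(Pow(Add(2, t), -1), Add(2, j)) (Function('m')(j, t) = Mul(Add(2, j), Pow(Add(2, t), -1)) = Mul(Pow(Add(2, t), -1), Add(2, j)))
Mul(Mul(Add(Function('m')(-1, 4), -2), Function('R')(5, -2)), -26) = Mul(Mul(Add(Mul(Pow(Add(2, 4), -1), Add(2, -1)), -2), -2), -26) = Mul(Mul(Add(Mul(Pow(6, -1), 1), -2), -2), -26) = Mul(Mul(Add(Mul(Rational(1, 6), 1), -2), -2), -26) = Mul(Mul(Add(Rational(1, 6), -2), -2), -26) = Mul(Mul(Rational(-11, 6), -2), -26) = Mul(Rational(11, 3), -26) = Rational(-286, 3)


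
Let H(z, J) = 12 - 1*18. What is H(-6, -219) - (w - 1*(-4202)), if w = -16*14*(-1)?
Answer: -4432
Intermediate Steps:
H(z, J) = -6 (H(z, J) = 12 - 18 = -6)
w = 224 (w = -224*(-1) = 224)
H(-6, -219) - (w - 1*(-4202)) = -6 - (224 - 1*(-4202)) = -6 - (224 + 4202) = -6 - 1*4426 = -6 - 4426 = -4432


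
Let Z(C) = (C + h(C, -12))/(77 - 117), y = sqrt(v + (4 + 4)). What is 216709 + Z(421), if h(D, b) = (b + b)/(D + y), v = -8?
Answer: 3649202343/16840 ≈ 2.1670e+5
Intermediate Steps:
y = 0 (y = sqrt(-8 + (4 + 4)) = sqrt(-8 + 8) = sqrt(0) = 0)
h(D, b) = 2*b/D (h(D, b) = (b + b)/(D + 0) = (2*b)/D = 2*b/D)
Z(C) = -C/40 + 3/(5*C) (Z(C) = (C + 2*(-12)/C)/(77 - 117) = (C - 24/C)/(-40) = (C - 24/C)*(-1/40) = -C/40 + 3/(5*C))
216709 + Z(421) = 216709 + (1/40)*(24 - 1*421**2)/421 = 216709 + (1/40)*(1/421)*(24 - 1*177241) = 216709 + (1/40)*(1/421)*(24 - 177241) = 216709 + (1/40)*(1/421)*(-177217) = 216709 - 177217/16840 = 3649202343/16840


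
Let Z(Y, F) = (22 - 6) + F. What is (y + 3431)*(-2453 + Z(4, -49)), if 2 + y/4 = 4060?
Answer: -48882218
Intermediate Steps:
y = 16232 (y = -8 + 4*4060 = -8 + 16240 = 16232)
Z(Y, F) = 16 + F
(y + 3431)*(-2453 + Z(4, -49)) = (16232 + 3431)*(-2453 + (16 - 49)) = 19663*(-2453 - 33) = 19663*(-2486) = -48882218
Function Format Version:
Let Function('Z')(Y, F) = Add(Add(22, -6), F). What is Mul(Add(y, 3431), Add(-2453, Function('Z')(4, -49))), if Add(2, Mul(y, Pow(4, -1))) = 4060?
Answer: -48882218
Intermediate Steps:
y = 16232 (y = Add(-8, Mul(4, 4060)) = Add(-8, 16240) = 16232)
Function('Z')(Y, F) = Add(16, F)
Mul(Add(y, 3431), Add(-2453, Function('Z')(4, -49))) = Mul(Add(16232, 3431), Add(-2453, Add(16, -49))) = Mul(19663, Add(-2453, -33)) = Mul(19663, -2486) = -48882218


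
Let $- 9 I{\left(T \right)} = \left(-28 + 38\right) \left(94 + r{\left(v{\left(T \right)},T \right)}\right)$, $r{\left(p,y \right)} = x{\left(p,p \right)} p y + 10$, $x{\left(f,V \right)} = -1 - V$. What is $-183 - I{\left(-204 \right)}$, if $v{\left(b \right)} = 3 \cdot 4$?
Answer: $\frac{317633}{9} \approx 35293.0$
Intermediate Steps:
$v{\left(b \right)} = 12$
$r{\left(p,y \right)} = 10 + p y \left(-1 - p\right)$ ($r{\left(p,y \right)} = \left(-1 - p\right) p y + 10 = p \left(-1 - p\right) y + 10 = p y \left(-1 - p\right) + 10 = 10 + p y \left(-1 - p\right)$)
$I{\left(T \right)} = - \frac{1040}{9} + \frac{520 T}{3}$ ($I{\left(T \right)} = - \frac{\left(-28 + 38\right) \left(94 + \left(10 - 12 T \left(1 + 12\right)\right)\right)}{9} = - \frac{10 \left(94 + \left(10 - 12 T 13\right)\right)}{9} = - \frac{10 \left(94 - \left(-10 + 156 T\right)\right)}{9} = - \frac{10 \left(104 - 156 T\right)}{9} = - \frac{1040 - 1560 T}{9} = - \frac{1040}{9} + \frac{520 T}{3}$)
$-183 - I{\left(-204 \right)} = -183 - \left(- \frac{1040}{9} + \frac{520}{3} \left(-204\right)\right) = -183 - \left(- \frac{1040}{9} - 35360\right) = -183 - - \frac{319280}{9} = -183 + \frac{319280}{9} = \frac{317633}{9}$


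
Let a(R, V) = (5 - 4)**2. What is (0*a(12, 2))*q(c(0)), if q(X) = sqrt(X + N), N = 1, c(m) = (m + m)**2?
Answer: 0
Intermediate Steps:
c(m) = 4*m**2 (c(m) = (2*m)**2 = 4*m**2)
a(R, V) = 1 (a(R, V) = 1**2 = 1)
q(X) = sqrt(1 + X) (q(X) = sqrt(X + 1) = sqrt(1 + X))
(0*a(12, 2))*q(c(0)) = (0*1)*sqrt(1 + 4*0**2) = 0*sqrt(1 + 4*0) = 0*sqrt(1 + 0) = 0*sqrt(1) = 0*1 = 0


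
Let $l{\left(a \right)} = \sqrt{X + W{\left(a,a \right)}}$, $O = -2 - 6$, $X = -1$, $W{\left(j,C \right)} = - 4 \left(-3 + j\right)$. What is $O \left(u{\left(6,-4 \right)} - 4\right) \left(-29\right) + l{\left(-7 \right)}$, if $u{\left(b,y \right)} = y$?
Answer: $-1856 + \sqrt{39} \approx -1849.8$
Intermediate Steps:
$W{\left(j,C \right)} = 12 - 4 j$
$O = -8$ ($O = -2 - 6 = -8$)
$l{\left(a \right)} = \sqrt{11 - 4 a}$ ($l{\left(a \right)} = \sqrt{-1 - \left(-12 + 4 a\right)} = \sqrt{11 - 4 a}$)
$O \left(u{\left(6,-4 \right)} - 4\right) \left(-29\right) + l{\left(-7 \right)} = - 8 \left(-4 - 4\right) \left(-29\right) + \sqrt{11 - -28} = \left(-8\right) \left(-8\right) \left(-29\right) + \sqrt{11 + 28} = 64 \left(-29\right) + \sqrt{39} = -1856 + \sqrt{39}$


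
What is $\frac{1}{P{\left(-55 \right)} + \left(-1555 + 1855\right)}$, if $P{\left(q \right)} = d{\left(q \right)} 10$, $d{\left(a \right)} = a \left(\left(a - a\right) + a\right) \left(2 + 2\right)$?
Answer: $\frac{1}{121300} \approx 8.244 \cdot 10^{-6}$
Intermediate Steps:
$d{\left(a \right)} = 4 a^{2}$ ($d{\left(a \right)} = a \left(0 + a\right) 4 = a a 4 = a 4 a = 4 a^{2}$)
$P{\left(q \right)} = 40 q^{2}$ ($P{\left(q \right)} = 4 q^{2} \cdot 10 = 40 q^{2}$)
$\frac{1}{P{\left(-55 \right)} + \left(-1555 + 1855\right)} = \frac{1}{40 \left(-55\right)^{2} + \left(-1555 + 1855\right)} = \frac{1}{40 \cdot 3025 + 300} = \frac{1}{121000 + 300} = \frac{1}{121300}$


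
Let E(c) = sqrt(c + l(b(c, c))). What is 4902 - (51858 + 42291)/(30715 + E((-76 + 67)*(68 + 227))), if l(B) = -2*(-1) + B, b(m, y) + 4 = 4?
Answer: 420156640311/85764898 + 8559*I*sqrt(2653)/85764898 ≈ 4898.9 + 0.0051402*I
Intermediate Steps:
b(m, y) = 0 (b(m, y) = -4 + 4 = 0)
l(B) = 2 + B
E(c) = sqrt(2 + c) (E(c) = sqrt(c + (2 + 0)) = sqrt(c + 2) = sqrt(2 + c))
4902 - (51858 + 42291)/(30715 + E((-76 + 67)*(68 + 227))) = 4902 - (51858 + 42291)/(30715 + sqrt(2 + (-76 + 67)*(68 + 227))) = 4902 - 94149/(30715 + sqrt(2 - 9*295)) = 4902 - 94149/(30715 + sqrt(2 - 2655)) = 4902 - 94149/(30715 + sqrt(-2653)) = 4902 - 94149/(30715 + I*sqrt(2653))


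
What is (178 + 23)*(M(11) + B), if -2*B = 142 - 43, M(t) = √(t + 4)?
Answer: -19899/2 + 201*√15 ≈ -9171.0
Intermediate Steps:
M(t) = √(4 + t)
B = -99/2 (B = -(142 - 43)/2 = -½*99 = -99/2 ≈ -49.500)
(178 + 23)*(M(11) + B) = (178 + 23)*(√(4 + 11) - 99/2) = 201*(√15 - 99/2) = 201*(-99/2 + √15) = -19899/2 + 201*√15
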